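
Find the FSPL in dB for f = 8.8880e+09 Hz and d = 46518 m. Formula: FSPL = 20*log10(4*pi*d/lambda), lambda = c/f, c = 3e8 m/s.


lambda = c / f = 3.0000e+08 / 8.8880e+09 = 0.03375338 m
FSPL = 20 * log10(4*pi*46518/0.03375338) = 144.8 dB

144.8 dB


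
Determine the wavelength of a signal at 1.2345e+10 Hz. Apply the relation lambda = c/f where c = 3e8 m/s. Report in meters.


lambda = c / f = 3.0000e+08 / 1.2345e+10 = 0.02430 m

0.02430 m


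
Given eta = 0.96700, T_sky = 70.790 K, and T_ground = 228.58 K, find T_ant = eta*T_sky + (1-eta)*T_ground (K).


T_ant = 0.96700 * 70.790 + (1 - 0.96700) * 228.58 = 76.00 K

76.00 K


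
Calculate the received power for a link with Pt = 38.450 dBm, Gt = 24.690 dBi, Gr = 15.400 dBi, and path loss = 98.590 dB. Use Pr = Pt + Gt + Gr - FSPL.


Pr = 38.450 + 24.690 + 15.400 - 98.590 = -20.05 dBm

-20.05 dBm


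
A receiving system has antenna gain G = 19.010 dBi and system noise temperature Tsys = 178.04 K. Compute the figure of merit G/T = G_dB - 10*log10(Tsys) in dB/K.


G/T = 19.010 - 10*log10(178.04) = 19.010 - 22.50518 = -3.495 dB/K

-3.495 dB/K


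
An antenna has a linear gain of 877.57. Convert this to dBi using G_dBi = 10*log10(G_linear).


G_dBi = 10 * log10(877.57) = 29.43 dBi

29.43 dBi


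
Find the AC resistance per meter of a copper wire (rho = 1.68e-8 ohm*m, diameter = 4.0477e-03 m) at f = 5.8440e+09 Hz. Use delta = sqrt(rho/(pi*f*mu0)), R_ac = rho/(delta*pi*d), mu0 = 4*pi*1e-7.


delta = sqrt(1.68e-8 / (pi * 5.8440e+09 * 4*pi*1e-7)) = 8.533352e-07 m
R_ac = 1.68e-8 / (8.533352e-07 * pi * 4.0477e-03) = 1.548 ohm/m

1.548 ohm/m


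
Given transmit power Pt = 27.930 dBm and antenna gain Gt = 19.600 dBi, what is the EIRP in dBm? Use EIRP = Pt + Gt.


EIRP = Pt + Gt = 27.930 + 19.600 = 47.53 dBm

47.53 dBm


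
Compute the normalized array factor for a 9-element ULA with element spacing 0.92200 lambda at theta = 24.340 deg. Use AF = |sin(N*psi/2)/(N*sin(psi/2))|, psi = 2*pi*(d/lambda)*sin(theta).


psi = 2*pi*0.92200*sin(24.340 deg) = 2.387628 rad
AF = |sin(9*2.387628/2) / (9*sin(2.387628/2))| = 0.1158

0.1158


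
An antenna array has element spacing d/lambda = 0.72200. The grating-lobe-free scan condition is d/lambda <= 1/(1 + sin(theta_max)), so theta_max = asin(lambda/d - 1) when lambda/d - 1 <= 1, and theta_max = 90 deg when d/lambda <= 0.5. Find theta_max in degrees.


lambda/d - 1 = 1/0.72200 - 1 = 0.3850416
theta_max = asin(0.3850416) = 22.65 deg

22.65 deg


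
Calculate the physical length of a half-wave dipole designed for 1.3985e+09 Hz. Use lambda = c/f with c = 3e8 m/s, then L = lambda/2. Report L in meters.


lambda = c / f = 3.0000e+08 / 1.3985e+09 = 0.2145156 m
L = lambda / 2 = 0.2145156 / 2 = 0.1073 m

0.1073 m


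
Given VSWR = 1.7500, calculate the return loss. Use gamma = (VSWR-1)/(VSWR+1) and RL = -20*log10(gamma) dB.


gamma = (1.7500 - 1) / (1.7500 + 1) = 0.2727273
RL = -20 * log10(0.2727273) = 11.29 dB

11.29 dB


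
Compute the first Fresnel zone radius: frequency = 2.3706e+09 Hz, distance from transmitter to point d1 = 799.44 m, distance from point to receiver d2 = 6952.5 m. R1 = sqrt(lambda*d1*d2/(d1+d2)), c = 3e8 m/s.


lambda = c / f = 3.0000e+08 / 2.3706e+09 = 0.1265502 m
R1 = sqrt(0.1265502 * 799.44 * 6952.5 / (799.44 + 6952.5)) = 9.526 m

9.526 m


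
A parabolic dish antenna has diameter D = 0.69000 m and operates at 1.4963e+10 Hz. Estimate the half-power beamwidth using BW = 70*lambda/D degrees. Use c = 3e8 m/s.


lambda = c / f = 3.0000e+08 / 1.4963e+10 = 0.02004946 m
BW = 70 * 0.02004946 / 0.69000 = 2.034 deg

2.034 deg


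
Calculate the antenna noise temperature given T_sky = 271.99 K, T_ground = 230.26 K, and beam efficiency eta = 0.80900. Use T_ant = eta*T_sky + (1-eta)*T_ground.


T_ant = 0.80900 * 271.99 + (1 - 0.80900) * 230.26 = 264.0 K

264.0 K


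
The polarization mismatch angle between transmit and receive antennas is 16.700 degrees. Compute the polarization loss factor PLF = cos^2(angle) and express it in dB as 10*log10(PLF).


PLF_linear = cos^2(16.700 deg) = 0.9174239
PLF_dB = 10 * log10(0.9174239) = -0.3743 dB

-0.3743 dB


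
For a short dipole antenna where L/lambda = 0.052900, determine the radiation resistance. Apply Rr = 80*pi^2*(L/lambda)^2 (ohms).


Rr = 80 * pi^2 * (0.052900)^2 = 80 * 9.869604 * 2.798410e-03 = 2.210 ohm

2.210 ohm


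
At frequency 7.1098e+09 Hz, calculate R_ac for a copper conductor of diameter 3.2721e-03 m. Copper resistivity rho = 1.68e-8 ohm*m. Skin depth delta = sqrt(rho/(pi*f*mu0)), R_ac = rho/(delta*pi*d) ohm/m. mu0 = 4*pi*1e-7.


delta = sqrt(1.68e-8 / (pi * 7.1098e+09 * 4*pi*1e-7)) = 7.736528e-07 m
R_ac = 1.68e-8 / (7.736528e-07 * pi * 3.2721e-03) = 2.112 ohm/m

2.112 ohm/m


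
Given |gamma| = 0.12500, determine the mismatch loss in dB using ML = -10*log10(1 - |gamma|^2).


ML = -10 * log10(1 - 0.12500^2) = -10 * log10(0.984375) = 0.06839 dB

0.06839 dB


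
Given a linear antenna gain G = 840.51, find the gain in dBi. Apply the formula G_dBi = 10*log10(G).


G_dBi = 10 * log10(840.51) = 29.25 dBi

29.25 dBi


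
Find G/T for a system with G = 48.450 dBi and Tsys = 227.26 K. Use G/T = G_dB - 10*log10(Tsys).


G/T = 48.450 - 10*log10(227.26) = 48.450 - 23.56523 = 24.88 dB/K

24.88 dB/K


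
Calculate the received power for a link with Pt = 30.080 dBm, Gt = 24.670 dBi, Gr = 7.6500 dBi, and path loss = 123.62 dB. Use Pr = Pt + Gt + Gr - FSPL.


Pr = 30.080 + 24.670 + 7.6500 - 123.62 = -61.22 dBm

-61.22 dBm


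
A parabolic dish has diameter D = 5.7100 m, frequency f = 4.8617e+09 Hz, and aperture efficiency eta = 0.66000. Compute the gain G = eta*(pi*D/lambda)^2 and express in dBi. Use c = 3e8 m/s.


lambda = c / f = 3.0000e+08 / 4.8617e+09 = 0.06170681 m
G_linear = 0.66000 * (pi * 5.7100 / 0.06170681)^2 = 55776.30
G_dBi = 10 * log10(55776.30) = 47.46 dBi

47.46 dBi


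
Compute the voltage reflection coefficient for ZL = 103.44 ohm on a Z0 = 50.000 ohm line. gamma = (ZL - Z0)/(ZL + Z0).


gamma = (103.44 - 50.000) / (103.44 + 50.000) = 0.3483

0.3483


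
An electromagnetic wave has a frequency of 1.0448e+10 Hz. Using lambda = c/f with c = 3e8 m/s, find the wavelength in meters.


lambda = c / f = 3.0000e+08 / 1.0448e+10 = 0.02871 m

0.02871 m


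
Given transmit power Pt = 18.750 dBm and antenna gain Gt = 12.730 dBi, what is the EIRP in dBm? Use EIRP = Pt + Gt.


EIRP = Pt + Gt = 18.750 + 12.730 = 31.48 dBm

31.48 dBm


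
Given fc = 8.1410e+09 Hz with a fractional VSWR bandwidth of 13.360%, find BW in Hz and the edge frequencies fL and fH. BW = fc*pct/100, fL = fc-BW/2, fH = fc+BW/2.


BW = 8.1410e+09 * 13.360/100 = 1.087638e+09 Hz
fL = 8.1410e+09 - 1.087638e+09/2 = 7.597e+09 Hz
fH = 8.1410e+09 + 1.087638e+09/2 = 8.685e+09 Hz

BW=1.088e+09 Hz, fL=7.597e+09 Hz, fH=8.685e+09 Hz


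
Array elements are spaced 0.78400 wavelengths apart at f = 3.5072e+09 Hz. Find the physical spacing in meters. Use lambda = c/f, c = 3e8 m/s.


lambda = c / f = 3.0000e+08 / 3.5072e+09 = 0.08553832 m
d = 0.78400 * 0.08553832 = 0.06706 m

0.06706 m


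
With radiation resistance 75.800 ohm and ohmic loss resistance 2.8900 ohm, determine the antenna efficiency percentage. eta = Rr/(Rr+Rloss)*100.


eta = 75.800 / (75.800 + 2.8900) * 100 = 96.33%

96.33%


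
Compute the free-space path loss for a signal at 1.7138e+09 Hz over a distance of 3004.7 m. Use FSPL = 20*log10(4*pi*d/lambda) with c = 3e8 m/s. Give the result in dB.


lambda = c / f = 3.0000e+08 / 1.7138e+09 = 0.1750496 m
FSPL = 20 * log10(4*pi*3004.7/0.1750496) = 106.7 dB

106.7 dB


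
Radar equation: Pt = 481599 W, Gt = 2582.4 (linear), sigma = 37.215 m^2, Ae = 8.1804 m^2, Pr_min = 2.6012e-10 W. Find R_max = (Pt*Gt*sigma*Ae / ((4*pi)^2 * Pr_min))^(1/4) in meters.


R^4 = 481599*2582.4*37.215*8.1804 / ((4*pi)^2 * 2.6012e-10) = 9.217395e+18
R_max = 9.217395e+18^0.25 = 55100 m

55100 m


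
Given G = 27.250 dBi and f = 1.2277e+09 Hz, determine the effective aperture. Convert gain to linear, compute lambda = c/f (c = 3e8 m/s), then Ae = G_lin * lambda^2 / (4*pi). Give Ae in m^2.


lambda = c / f = 3.0000e+08 / 1.2277e+09 = 0.2443594 m
G_linear = 10^(27.250/10) = 530.8844
Ae = G_linear * lambda^2 / (4*pi) = 530.8844 * 0.2443594^2 / (4*pi) = 2.523 m^2

2.523 m^2


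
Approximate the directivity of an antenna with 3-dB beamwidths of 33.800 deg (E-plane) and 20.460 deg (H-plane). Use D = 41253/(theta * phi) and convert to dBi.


D_linear = 41253 / (33.800 * 20.460) = 59.65313
D_dBi = 10 * log10(59.65313) = 17.76 dBi

17.76 dBi


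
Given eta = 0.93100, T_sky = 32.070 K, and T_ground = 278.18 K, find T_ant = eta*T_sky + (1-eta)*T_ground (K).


T_ant = 0.93100 * 32.070 + (1 - 0.93100) * 278.18 = 49.05 K

49.05 K


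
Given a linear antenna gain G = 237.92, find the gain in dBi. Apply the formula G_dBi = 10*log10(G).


G_dBi = 10 * log10(237.92) = 23.76 dBi

23.76 dBi


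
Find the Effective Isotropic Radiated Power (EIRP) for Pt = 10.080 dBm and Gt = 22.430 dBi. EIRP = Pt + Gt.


EIRP = Pt + Gt = 10.080 + 22.430 = 32.51 dBm

32.51 dBm


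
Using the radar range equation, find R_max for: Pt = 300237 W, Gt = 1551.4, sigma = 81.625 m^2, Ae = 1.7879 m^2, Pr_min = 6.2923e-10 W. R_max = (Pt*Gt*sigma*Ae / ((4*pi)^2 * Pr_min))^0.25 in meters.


R^4 = 300237*1551.4*81.625*1.7879 / ((4*pi)^2 * 6.2923e-10) = 6.841089e+17
R_max = 6.841089e+17^0.25 = 28759 m

28759 m


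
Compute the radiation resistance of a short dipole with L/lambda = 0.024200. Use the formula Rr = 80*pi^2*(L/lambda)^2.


Rr = 80 * pi^2 * (0.024200)^2 = 80 * 9.869604 * 5.856400e-04 = 0.4624 ohm

0.4624 ohm


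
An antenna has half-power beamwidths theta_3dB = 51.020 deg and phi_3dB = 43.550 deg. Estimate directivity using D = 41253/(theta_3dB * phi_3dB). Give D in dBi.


D_linear = 41253 / (51.020 * 43.550) = 18.56637
D_dBi = 10 * log10(18.56637) = 12.69 dBi

12.69 dBi


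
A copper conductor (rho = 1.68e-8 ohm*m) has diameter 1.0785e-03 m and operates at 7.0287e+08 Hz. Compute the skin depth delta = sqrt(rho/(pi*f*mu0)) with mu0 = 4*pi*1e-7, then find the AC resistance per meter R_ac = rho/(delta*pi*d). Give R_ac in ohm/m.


delta = sqrt(1.68e-8 / (pi * 7.0287e+08 * 4*pi*1e-7)) = 2.460579e-06 m
R_ac = 1.68e-8 / (2.460579e-06 * pi * 1.0785e-03) = 2.015 ohm/m

2.015 ohm/m


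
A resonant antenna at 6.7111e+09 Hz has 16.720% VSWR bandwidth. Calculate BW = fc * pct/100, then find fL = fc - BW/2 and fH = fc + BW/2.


BW = 6.7111e+09 * 16.720/100 = 1.122096e+09 Hz
fL = 6.7111e+09 - 1.122096e+09/2 = 6.150e+09 Hz
fH = 6.7111e+09 + 1.122096e+09/2 = 7.272e+09 Hz

BW=1.122e+09 Hz, fL=6.150e+09 Hz, fH=7.272e+09 Hz


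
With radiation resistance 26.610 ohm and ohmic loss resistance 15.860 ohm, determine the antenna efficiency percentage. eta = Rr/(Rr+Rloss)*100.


eta = 26.610 / (26.610 + 15.860) * 100 = 62.66%

62.66%


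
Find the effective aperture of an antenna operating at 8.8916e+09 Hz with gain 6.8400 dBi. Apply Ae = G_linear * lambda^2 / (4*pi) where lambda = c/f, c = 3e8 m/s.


lambda = c / f = 3.0000e+08 / 8.8916e+09 = 0.03373971 m
G_linear = 10^(6.8400/10) = 4.830588
Ae = G_linear * lambda^2 / (4*pi) = 4.830588 * 0.03373971^2 / (4*pi) = 4.376e-04 m^2

4.376e-04 m^2


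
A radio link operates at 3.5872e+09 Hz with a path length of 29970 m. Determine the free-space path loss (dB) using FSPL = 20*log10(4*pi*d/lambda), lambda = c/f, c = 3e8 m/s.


lambda = c / f = 3.0000e+08 / 3.5872e+09 = 0.08363069 m
FSPL = 20 * log10(4*pi*29970/0.08363069) = 133.1 dB

133.1 dB


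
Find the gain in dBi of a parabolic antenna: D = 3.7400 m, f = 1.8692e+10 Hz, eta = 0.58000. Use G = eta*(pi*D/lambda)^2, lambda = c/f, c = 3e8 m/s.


lambda = c / f = 3.0000e+08 / 1.8692e+10 = 0.01604965 m
G_linear = 0.58000 * (pi * 3.7400 / 0.01604965)^2 = 310842.1
G_dBi = 10 * log10(310842.1) = 54.93 dBi

54.93 dBi


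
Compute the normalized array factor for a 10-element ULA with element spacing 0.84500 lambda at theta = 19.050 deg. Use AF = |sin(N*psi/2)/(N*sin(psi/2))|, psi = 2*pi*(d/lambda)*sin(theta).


psi = 2*pi*0.84500*sin(19.050 deg) = 1.732916 rad
AF = |sin(10*1.732916/2) / (10*sin(1.732916/2))| = 0.09042

0.09042


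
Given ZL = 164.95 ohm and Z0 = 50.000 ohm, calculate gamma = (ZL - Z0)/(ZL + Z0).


gamma = (164.95 - 50.000) / (164.95 + 50.000) = 0.5348

0.5348


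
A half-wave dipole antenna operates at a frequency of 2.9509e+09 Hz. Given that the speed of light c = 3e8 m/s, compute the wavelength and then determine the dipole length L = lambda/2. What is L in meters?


lambda = c / f = 3.0000e+08 / 2.9509e+09 = 0.1016639 m
L = lambda / 2 = 0.1016639 / 2 = 0.05083 m

0.05083 m


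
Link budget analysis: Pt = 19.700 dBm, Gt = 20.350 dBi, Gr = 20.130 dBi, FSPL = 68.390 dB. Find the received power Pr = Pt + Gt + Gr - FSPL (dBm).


Pr = 19.700 + 20.350 + 20.130 - 68.390 = -8.21 dBm

-8.21 dBm


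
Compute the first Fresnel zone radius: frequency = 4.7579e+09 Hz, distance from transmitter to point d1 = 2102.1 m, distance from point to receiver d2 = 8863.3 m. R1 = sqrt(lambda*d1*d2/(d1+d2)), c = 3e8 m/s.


lambda = c / f = 3.0000e+08 / 4.7579e+09 = 0.06305303 m
R1 = sqrt(0.06305303 * 2102.1 * 8863.3 / (2102.1 + 8863.3)) = 10.35 m

10.35 m


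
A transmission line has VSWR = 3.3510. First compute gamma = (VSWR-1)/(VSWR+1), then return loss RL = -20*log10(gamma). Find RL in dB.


gamma = (3.3510 - 1) / (3.3510 + 1) = 0.5403356
RL = -20 * log10(0.5403356) = 5.347 dB

5.347 dB


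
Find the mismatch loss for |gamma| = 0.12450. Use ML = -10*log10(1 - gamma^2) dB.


ML = -10 * log10(1 - 0.12450^2) = -10 * log10(0.98449975) = 0.06784 dB

0.06784 dB


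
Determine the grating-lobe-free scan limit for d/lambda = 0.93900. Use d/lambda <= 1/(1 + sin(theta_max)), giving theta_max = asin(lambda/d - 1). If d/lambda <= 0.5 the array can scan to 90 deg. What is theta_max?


lambda/d - 1 = 1/0.93900 - 1 = 0.06496273
theta_max = asin(0.06496273) = 3.725 deg

3.725 deg


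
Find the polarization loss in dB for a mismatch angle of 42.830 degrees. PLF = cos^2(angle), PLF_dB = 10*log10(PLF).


PLF_linear = cos^2(42.830 deg) = 0.5378374
PLF_dB = 10 * log10(0.5378374) = -2.693 dB

-2.693 dB


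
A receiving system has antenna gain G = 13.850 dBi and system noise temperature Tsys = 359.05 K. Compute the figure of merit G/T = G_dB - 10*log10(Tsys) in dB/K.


G/T = 13.850 - 10*log10(359.05) = 13.850 - 25.55155 = -11.70 dB/K

-11.70 dB/K


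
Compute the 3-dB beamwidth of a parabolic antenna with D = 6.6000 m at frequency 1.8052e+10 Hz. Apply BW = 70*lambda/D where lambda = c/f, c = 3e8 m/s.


lambda = c / f = 3.0000e+08 / 1.8052e+10 = 0.01661866 m
BW = 70 * 0.01661866 / 6.6000 = 0.1763 deg

0.1763 deg


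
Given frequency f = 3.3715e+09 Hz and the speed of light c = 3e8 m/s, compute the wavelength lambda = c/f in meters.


lambda = c / f = 3.0000e+08 / 3.3715e+09 = 0.08898 m

0.08898 m


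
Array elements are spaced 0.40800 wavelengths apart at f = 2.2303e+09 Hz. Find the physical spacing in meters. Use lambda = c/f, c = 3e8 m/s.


lambda = c / f = 3.0000e+08 / 2.2303e+09 = 0.1345111 m
d = 0.40800 * 0.1345111 = 0.05488 m

0.05488 m


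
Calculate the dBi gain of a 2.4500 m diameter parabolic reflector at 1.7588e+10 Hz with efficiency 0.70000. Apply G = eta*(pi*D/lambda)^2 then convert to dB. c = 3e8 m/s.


lambda = c / f = 3.0000e+08 / 1.7588e+10 = 0.01705708 m
G_linear = 0.70000 * (pi * 2.4500 / 0.01705708)^2 = 142534.7
G_dBi = 10 * log10(142534.7) = 51.54 dBi

51.54 dBi


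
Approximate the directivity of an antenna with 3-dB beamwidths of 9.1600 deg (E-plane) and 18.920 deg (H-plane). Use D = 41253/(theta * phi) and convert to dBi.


D_linear = 41253 / (9.1600 * 18.920) = 238.0340
D_dBi = 10 * log10(238.0340) = 23.77 dBi

23.77 dBi


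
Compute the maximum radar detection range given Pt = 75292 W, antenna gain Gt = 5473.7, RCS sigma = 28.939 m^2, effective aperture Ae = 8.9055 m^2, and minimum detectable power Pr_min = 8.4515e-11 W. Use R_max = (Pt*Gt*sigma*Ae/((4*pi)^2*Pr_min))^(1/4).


R^4 = 75292*5473.7*28.939*8.9055 / ((4*pi)^2 * 8.4515e-11) = 7.958260e+18
R_max = 7.958260e+18^0.25 = 53113 m

53113 m


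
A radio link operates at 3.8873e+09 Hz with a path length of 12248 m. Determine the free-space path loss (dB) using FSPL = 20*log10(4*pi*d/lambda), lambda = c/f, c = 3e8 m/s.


lambda = c / f = 3.0000e+08 / 3.8873e+09 = 0.07717439 m
FSPL = 20 * log10(4*pi*12248/0.07717439) = 126.0 dB

126.0 dB


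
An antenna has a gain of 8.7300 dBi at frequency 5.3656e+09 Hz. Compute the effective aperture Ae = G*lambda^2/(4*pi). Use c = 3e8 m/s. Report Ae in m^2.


lambda = c / f = 3.0000e+08 / 5.3656e+09 = 0.05591173 m
G_linear = 10^(8.7300/10) = 7.464488
Ae = G_linear * lambda^2 / (4*pi) = 7.464488 * 0.05591173^2 / (4*pi) = 1.857e-03 m^2

1.857e-03 m^2


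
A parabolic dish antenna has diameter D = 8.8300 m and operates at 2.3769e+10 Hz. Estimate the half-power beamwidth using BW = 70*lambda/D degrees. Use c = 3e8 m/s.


lambda = c / f = 3.0000e+08 / 2.3769e+10 = 0.01262148 m
BW = 70 * 0.01262148 / 8.8300 = 0.1001 deg

0.1001 deg


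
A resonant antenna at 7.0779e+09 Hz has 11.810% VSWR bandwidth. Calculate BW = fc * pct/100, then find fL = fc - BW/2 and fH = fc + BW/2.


BW = 7.0779e+09 * 11.810/100 = 8.359000e+08 Hz
fL = 7.0779e+09 - 8.359000e+08/2 = 6.660e+09 Hz
fH = 7.0779e+09 + 8.359000e+08/2 = 7.496e+09 Hz

BW=8.359e+08 Hz, fL=6.660e+09 Hz, fH=7.496e+09 Hz


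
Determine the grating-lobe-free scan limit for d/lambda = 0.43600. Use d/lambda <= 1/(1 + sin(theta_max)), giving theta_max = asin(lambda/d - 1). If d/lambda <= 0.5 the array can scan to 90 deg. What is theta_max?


lambda/d - 1 = 1/0.43600 - 1 = 1.293578 >= 1
d/lambda <= 0.5, so the array can scan to endfire without grating lobes: theta_max = 90 deg

90 deg


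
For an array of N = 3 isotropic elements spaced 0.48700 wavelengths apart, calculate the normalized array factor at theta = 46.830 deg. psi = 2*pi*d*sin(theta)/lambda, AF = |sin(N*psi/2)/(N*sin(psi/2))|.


psi = 2*pi*0.48700*sin(46.830 deg) = 2.231676 rad
AF = |sin(3*2.231676/2) / (3*sin(2.231676/2))| = 0.07587

0.07587


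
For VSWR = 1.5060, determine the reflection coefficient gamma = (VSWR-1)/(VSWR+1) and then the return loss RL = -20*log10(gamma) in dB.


gamma = (1.5060 - 1) / (1.5060 + 1) = 0.2019154
RL = -20 * log10(0.2019154) = 13.90 dB

13.90 dB


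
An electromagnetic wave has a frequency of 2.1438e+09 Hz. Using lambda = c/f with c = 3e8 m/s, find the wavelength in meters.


lambda = c / f = 3.0000e+08 / 2.1438e+09 = 0.1399 m

0.1399 m


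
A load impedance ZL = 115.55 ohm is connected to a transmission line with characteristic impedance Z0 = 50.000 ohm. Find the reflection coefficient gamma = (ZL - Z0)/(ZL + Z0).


gamma = (115.55 - 50.000) / (115.55 + 50.000) = 0.3960

0.3960


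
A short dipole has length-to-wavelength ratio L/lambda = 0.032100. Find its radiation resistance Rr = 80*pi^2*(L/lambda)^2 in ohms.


Rr = 80 * pi^2 * (0.032100)^2 = 80 * 9.869604 * 1.030410e-03 = 0.8136 ohm

0.8136 ohm


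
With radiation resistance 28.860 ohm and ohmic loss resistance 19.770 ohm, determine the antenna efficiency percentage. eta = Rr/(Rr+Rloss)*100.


eta = 28.860 / (28.860 + 19.770) * 100 = 59.35%

59.35%


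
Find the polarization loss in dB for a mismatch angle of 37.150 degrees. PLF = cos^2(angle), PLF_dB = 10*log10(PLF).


PLF_linear = cos^2(37.150 deg) = 0.6353002
PLF_dB = 10 * log10(0.6353002) = -1.970 dB

-1.970 dB


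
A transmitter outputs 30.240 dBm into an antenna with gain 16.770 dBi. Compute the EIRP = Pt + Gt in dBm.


EIRP = Pt + Gt = 30.240 + 16.770 = 47.01 dBm

47.01 dBm


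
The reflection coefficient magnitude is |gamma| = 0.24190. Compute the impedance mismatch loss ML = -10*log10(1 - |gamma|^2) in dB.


ML = -10 * log10(1 - 0.24190^2) = -10 * log10(0.94148439) = 0.2619 dB

0.2619 dB


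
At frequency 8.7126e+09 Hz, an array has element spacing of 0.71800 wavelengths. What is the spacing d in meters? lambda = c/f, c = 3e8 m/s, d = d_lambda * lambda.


lambda = c / f = 3.0000e+08 / 8.7126e+09 = 0.03443289 m
d = 0.71800 * 0.03443289 = 0.02472 m

0.02472 m


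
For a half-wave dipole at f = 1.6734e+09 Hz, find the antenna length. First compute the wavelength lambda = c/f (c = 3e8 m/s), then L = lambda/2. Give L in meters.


lambda = c / f = 3.0000e+08 / 1.6734e+09 = 0.1792757 m
L = lambda / 2 = 0.1792757 / 2 = 0.08964 m

0.08964 m


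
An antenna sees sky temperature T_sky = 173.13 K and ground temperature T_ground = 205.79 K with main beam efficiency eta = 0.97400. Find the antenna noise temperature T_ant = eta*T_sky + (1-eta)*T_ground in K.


T_ant = 0.97400 * 173.13 + (1 - 0.97400) * 205.79 = 174.0 K

174.0 K


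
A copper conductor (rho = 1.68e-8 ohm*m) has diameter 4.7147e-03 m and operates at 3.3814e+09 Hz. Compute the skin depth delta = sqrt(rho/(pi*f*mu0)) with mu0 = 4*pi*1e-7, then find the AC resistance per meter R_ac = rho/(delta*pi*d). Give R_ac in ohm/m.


delta = sqrt(1.68e-8 / (pi * 3.3814e+09 * 4*pi*1e-7)) = 1.121829e-06 m
R_ac = 1.68e-8 / (1.121829e-06 * pi * 4.7147e-03) = 1.011 ohm/m

1.011 ohm/m


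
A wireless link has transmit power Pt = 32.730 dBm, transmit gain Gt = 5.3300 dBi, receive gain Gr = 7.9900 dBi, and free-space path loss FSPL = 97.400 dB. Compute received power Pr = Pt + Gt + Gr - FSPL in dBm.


Pr = 32.730 + 5.3300 + 7.9900 - 97.400 = -51.35 dBm

-51.35 dBm


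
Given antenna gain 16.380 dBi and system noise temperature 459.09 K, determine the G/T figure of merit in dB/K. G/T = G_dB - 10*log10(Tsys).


G/T = 16.380 - 10*log10(459.09) = 16.380 - 26.61898 = -10.24 dB/K

-10.24 dB/K


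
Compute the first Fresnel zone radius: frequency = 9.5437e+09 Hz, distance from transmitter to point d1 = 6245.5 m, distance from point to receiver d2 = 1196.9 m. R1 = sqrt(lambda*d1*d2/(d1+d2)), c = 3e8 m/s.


lambda = c / f = 3.0000e+08 / 9.5437e+09 = 0.03143435 m
R1 = sqrt(0.03143435 * 6245.5 * 1196.9 / (6245.5 + 1196.9)) = 5.619 m

5.619 m


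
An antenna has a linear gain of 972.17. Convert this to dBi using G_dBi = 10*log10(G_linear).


G_dBi = 10 * log10(972.17) = 29.88 dBi

29.88 dBi


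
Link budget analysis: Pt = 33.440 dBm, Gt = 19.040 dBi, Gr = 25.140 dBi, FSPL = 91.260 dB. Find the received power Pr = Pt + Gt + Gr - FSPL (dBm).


Pr = 33.440 + 19.040 + 25.140 - 91.260 = -13.64 dBm

-13.64 dBm


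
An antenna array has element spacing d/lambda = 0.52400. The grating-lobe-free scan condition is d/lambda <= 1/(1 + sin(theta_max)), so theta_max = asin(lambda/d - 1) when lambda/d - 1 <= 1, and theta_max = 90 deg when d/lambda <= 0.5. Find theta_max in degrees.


lambda/d - 1 = 1/0.52400 - 1 = 0.9083969
theta_max = asin(0.9083969) = 65.28 deg

65.28 deg


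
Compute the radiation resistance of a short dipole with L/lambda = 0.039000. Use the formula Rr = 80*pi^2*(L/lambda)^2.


Rr = 80 * pi^2 * (0.039000)^2 = 80 * 9.869604 * 1.521000e-03 = 1.201 ohm

1.201 ohm


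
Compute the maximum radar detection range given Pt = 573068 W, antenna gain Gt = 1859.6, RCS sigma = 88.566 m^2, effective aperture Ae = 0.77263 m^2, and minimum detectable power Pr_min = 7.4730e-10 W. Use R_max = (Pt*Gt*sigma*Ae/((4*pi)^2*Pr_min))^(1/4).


R^4 = 573068*1859.6*88.566*0.77263 / ((4*pi)^2 * 7.4730e-10) = 6.179447e+17
R_max = 6.179447e+17^0.25 = 28037 m

28037 m


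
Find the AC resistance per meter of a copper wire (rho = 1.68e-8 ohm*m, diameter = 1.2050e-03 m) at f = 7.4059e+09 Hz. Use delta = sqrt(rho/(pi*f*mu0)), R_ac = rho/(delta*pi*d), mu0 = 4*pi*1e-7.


delta = sqrt(1.68e-8 / (pi * 7.4059e+09 * 4*pi*1e-7)) = 7.580291e-07 m
R_ac = 1.68e-8 / (7.580291e-07 * pi * 1.2050e-03) = 5.854 ohm/m

5.854 ohm/m


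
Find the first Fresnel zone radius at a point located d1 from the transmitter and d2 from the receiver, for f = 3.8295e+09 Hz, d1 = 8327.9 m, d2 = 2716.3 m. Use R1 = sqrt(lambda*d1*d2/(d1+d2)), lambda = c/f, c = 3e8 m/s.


lambda = c / f = 3.0000e+08 / 3.8295e+09 = 0.07833921 m
R1 = sqrt(0.07833921 * 8327.9 * 2716.3 / (8327.9 + 2716.3)) = 12.67 m

12.67 m


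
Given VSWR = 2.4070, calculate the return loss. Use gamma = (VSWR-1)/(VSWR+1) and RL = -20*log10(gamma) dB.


gamma = (2.4070 - 1) / (2.4070 + 1) = 0.4129733
RL = -20 * log10(0.4129733) = 7.682 dB

7.682 dB


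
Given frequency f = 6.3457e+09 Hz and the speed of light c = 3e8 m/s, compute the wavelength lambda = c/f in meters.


lambda = c / f = 3.0000e+08 / 6.3457e+09 = 0.04728 m

0.04728 m


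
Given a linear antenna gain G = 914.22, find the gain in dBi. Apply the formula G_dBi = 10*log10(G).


G_dBi = 10 * log10(914.22) = 29.61 dBi

29.61 dBi


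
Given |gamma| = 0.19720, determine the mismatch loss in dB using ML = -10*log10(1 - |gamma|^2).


ML = -10 * log10(1 - 0.19720^2) = -10 * log10(0.96111216) = 0.1723 dB

0.1723 dB


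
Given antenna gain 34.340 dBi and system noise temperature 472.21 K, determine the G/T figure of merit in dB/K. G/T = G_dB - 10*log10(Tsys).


G/T = 34.340 - 10*log10(472.21) = 34.340 - 26.74135 = 7.599 dB/K

7.599 dB/K


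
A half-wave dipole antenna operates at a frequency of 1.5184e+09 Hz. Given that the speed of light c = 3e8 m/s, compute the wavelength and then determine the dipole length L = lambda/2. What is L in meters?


lambda = c / f = 3.0000e+08 / 1.5184e+09 = 0.1975764 m
L = lambda / 2 = 0.1975764 / 2 = 0.09879 m

0.09879 m


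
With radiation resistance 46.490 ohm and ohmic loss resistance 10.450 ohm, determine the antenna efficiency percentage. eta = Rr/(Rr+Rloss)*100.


eta = 46.490 / (46.490 + 10.450) * 100 = 81.65%

81.65%


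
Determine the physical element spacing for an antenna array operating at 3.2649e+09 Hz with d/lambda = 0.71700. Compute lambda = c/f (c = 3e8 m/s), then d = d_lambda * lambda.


lambda = c / f = 3.0000e+08 / 3.2649e+09 = 0.09188643 m
d = 0.71700 * 0.09188643 = 0.06588 m

0.06588 m


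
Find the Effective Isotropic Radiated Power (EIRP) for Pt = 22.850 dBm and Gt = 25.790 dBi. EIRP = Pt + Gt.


EIRP = Pt + Gt = 22.850 + 25.790 = 48.64 dBm

48.64 dBm


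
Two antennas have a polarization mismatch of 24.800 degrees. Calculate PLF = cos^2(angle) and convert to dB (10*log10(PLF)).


PLF_linear = cos^2(24.800 deg) = 0.8240600
PLF_dB = 10 * log10(0.8240600) = -0.8404 dB

-0.8404 dB


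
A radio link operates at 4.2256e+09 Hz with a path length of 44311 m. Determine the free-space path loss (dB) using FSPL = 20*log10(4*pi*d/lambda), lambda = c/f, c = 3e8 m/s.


lambda = c / f = 3.0000e+08 / 4.2256e+09 = 0.07099583 m
FSPL = 20 * log10(4*pi*44311/0.07099583) = 137.9 dB

137.9 dB


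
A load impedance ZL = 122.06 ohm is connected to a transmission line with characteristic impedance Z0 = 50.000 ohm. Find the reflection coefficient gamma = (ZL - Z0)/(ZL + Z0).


gamma = (122.06 - 50.000) / (122.06 + 50.000) = 0.4188

0.4188


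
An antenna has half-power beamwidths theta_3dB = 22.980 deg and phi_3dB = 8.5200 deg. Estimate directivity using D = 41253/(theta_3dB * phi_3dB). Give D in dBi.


D_linear = 41253 / (22.980 * 8.5200) = 210.7007
D_dBi = 10 * log10(210.7007) = 23.24 dBi

23.24 dBi


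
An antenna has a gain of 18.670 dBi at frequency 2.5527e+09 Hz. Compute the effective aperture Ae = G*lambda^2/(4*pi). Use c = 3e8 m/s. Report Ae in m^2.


lambda = c / f = 3.0000e+08 / 2.5527e+09 = 0.1175226 m
G_linear = 10^(18.670/10) = 73.62071
Ae = G_linear * lambda^2 / (4*pi) = 73.62071 * 0.1175226^2 / (4*pi) = 0.08092 m^2

0.08092 m^2


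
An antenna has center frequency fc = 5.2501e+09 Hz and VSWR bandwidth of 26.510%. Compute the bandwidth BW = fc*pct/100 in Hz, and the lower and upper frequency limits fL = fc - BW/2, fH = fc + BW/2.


BW = 5.2501e+09 * 26.510/100 = 1.391802e+09 Hz
fL = 5.2501e+09 - 1.391802e+09/2 = 4.554e+09 Hz
fH = 5.2501e+09 + 1.391802e+09/2 = 5.946e+09 Hz

BW=1.392e+09 Hz, fL=4.554e+09 Hz, fH=5.946e+09 Hz


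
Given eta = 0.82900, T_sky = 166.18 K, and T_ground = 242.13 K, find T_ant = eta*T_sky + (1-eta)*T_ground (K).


T_ant = 0.82900 * 166.18 + (1 - 0.82900) * 242.13 = 179.2 K

179.2 K


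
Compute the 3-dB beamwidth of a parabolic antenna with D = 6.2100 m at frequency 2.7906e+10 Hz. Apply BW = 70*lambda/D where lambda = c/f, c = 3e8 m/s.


lambda = c / f = 3.0000e+08 / 2.7906e+10 = 0.01075038 m
BW = 70 * 0.01075038 / 6.2100 = 0.1212 deg

0.1212 deg


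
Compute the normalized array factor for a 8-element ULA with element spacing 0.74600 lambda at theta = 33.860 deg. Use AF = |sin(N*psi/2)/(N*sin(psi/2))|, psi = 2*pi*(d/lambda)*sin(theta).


psi = 2*pi*0.74600*sin(33.860 deg) = 2.611578 rad
AF = |sin(8*2.611578/2) / (8*sin(2.611578/2))| = 0.1105

0.1105


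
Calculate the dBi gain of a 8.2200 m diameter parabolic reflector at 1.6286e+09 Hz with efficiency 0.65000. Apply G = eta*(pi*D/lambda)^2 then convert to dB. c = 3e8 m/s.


lambda = c / f = 3.0000e+08 / 1.6286e+09 = 0.1842073 m
G_linear = 0.65000 * (pi * 8.2200 / 0.1842073)^2 = 12774.48
G_dBi = 10 * log10(12774.48) = 41.06 dBi

41.06 dBi


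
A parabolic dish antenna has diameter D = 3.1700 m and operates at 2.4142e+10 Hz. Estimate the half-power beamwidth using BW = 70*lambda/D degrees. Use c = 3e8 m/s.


lambda = c / f = 3.0000e+08 / 2.4142e+10 = 0.01242648 m
BW = 70 * 0.01242648 / 3.1700 = 0.2744 deg

0.2744 deg


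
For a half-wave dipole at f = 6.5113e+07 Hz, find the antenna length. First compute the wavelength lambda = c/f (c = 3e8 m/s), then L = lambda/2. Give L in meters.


lambda = c / f = 3.0000e+08 / 6.5113e+07 = 4.607375 m
L = lambda / 2 = 4.607375 / 2 = 2.304 m

2.304 m


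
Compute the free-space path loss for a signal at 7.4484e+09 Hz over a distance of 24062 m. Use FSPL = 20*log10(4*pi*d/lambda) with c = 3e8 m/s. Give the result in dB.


lambda = c / f = 3.0000e+08 / 7.4484e+09 = 0.04027711 m
FSPL = 20 * log10(4*pi*24062/0.04027711) = 137.5 dB

137.5 dB


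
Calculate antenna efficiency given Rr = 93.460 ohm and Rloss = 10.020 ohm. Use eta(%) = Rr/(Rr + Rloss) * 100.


eta = 93.460 / (93.460 + 10.020) * 100 = 90.32%

90.32%


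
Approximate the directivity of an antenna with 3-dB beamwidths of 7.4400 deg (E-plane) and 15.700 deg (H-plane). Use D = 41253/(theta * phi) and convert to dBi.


D_linear = 41253 / (7.4400 * 15.700) = 353.1693
D_dBi = 10 * log10(353.1693) = 25.48 dBi

25.48 dBi


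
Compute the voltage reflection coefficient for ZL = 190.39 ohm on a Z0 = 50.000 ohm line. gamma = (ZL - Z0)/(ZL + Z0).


gamma = (190.39 - 50.000) / (190.39 + 50.000) = 0.5840

0.5840


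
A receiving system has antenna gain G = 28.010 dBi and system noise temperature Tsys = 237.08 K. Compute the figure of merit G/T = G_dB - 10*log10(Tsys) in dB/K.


G/T = 28.010 - 10*log10(237.08) = 28.010 - 23.74895 = 4.261 dB/K

4.261 dB/K


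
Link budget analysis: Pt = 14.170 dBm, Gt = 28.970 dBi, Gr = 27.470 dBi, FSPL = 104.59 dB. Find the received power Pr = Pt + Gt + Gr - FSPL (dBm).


Pr = 14.170 + 28.970 + 27.470 - 104.59 = -33.98 dBm

-33.98 dBm


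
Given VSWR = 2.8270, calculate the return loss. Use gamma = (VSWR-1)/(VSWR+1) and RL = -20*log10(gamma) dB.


gamma = (2.8270 - 1) / (2.8270 + 1) = 0.4773974
RL = -20 * log10(0.4773974) = 6.422 dB

6.422 dB


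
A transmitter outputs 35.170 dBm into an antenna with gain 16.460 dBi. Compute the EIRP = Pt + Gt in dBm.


EIRP = Pt + Gt = 35.170 + 16.460 = 51.63 dBm

51.63 dBm


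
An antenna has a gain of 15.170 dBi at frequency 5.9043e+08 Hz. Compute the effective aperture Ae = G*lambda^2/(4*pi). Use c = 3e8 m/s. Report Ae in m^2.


lambda = c / f = 3.0000e+08 / 5.9043e+08 = 0.5081043 m
G_linear = 10^(15.170/10) = 32.88516
Ae = G_linear * lambda^2 / (4*pi) = 32.88516 * 0.5081043^2 / (4*pi) = 0.6756 m^2

0.6756 m^2


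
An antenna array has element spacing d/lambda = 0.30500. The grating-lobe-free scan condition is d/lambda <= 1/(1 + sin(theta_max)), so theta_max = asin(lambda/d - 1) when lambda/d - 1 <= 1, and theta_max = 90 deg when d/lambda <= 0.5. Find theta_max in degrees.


lambda/d - 1 = 1/0.30500 - 1 = 2.278689 >= 1
d/lambda <= 0.5, so the array can scan to endfire without grating lobes: theta_max = 90 deg

90 deg


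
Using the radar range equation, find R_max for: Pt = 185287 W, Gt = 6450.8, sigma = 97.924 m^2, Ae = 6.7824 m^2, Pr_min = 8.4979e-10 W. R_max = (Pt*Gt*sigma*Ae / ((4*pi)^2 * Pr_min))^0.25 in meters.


R^4 = 185287*6450.8*97.924*6.7824 / ((4*pi)^2 * 8.4979e-10) = 5.915613e+18
R_max = 5.915613e+18^0.25 = 49317 m

49317 m


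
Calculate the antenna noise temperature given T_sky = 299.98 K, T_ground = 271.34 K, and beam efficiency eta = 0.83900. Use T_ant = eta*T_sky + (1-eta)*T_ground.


T_ant = 0.83900 * 299.98 + (1 - 0.83900) * 271.34 = 295.4 K

295.4 K


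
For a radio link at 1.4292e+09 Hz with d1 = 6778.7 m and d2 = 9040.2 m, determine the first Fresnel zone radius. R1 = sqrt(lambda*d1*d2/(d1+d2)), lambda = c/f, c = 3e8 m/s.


lambda = c / f = 3.0000e+08 / 1.4292e+09 = 0.2099076 m
R1 = sqrt(0.2099076 * 6778.7 * 9040.2 / (6778.7 + 9040.2)) = 28.52 m

28.52 m


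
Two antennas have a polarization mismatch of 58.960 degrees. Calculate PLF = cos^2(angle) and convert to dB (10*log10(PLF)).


PLF_linear = cos^2(58.960 deg) = 0.2658809
PLF_dB = 10 * log10(0.2658809) = -5.753 dB

-5.753 dB


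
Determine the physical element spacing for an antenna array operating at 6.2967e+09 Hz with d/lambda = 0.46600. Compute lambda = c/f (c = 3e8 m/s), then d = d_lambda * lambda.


lambda = c / f = 3.0000e+08 / 6.2967e+09 = 0.04764400 m
d = 0.46600 * 0.04764400 = 0.02220 m

0.02220 m


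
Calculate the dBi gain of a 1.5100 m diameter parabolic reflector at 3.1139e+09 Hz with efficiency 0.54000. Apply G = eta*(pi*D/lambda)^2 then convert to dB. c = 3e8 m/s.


lambda = c / f = 3.0000e+08 / 3.1139e+09 = 0.09634221 m
G_linear = 0.54000 * (pi * 1.5100 / 0.09634221)^2 = 1309.225
G_dBi = 10 * log10(1309.225) = 31.17 dBi

31.17 dBi


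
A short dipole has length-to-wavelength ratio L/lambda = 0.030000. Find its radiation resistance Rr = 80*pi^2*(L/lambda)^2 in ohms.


Rr = 80 * pi^2 * (0.030000)^2 = 80 * 9.869604 * 9.000000e-04 = 0.7106 ohm

0.7106 ohm


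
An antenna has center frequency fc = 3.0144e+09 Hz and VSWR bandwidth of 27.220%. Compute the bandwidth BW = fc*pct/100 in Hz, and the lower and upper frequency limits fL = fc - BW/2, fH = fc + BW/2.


BW = 3.0144e+09 * 27.220/100 = 8.205197e+08 Hz
fL = 3.0144e+09 - 8.205197e+08/2 = 2.604e+09 Hz
fH = 3.0144e+09 + 8.205197e+08/2 = 3.425e+09 Hz

BW=8.205e+08 Hz, fL=2.604e+09 Hz, fH=3.425e+09 Hz


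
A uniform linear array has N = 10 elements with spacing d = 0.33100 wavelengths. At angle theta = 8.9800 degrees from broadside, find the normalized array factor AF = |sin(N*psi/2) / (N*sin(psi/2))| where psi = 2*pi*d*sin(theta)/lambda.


psi = 2*pi*0.33100*sin(8.9800 deg) = 0.3246251 rad
AF = |sin(10*0.3246251/2) / (10*sin(0.3246251/2))| = 0.6180

0.6180


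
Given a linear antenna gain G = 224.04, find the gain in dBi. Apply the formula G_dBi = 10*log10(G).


G_dBi = 10 * log10(224.04) = 23.50 dBi

23.50 dBi


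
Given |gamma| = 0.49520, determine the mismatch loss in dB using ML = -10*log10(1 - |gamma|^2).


ML = -10 * log10(1 - 0.49520^2) = -10 * log10(0.75477696) = 1.222 dB

1.222 dB


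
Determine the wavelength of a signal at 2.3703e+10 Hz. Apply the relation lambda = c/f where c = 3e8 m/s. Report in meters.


lambda = c / f = 3.0000e+08 / 2.3703e+10 = 0.01266 m

0.01266 m


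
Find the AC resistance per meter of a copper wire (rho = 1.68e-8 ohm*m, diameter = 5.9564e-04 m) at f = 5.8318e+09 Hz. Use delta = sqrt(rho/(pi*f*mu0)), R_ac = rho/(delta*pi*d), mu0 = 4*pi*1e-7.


delta = sqrt(1.68e-8 / (pi * 5.8318e+09 * 4*pi*1e-7)) = 8.542273e-07 m
R_ac = 1.68e-8 / (8.542273e-07 * pi * 5.9564e-04) = 10.51 ohm/m

10.51 ohm/m


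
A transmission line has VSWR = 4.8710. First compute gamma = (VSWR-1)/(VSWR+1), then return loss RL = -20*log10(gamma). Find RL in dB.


gamma = (4.8710 - 1) / (4.8710 + 1) = 0.6593425
RL = -20 * log10(0.6593425) = 3.618 dB

3.618 dB


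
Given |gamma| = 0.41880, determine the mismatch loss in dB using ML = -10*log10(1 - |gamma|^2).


ML = -10 * log10(1 - 0.41880^2) = -10 * log10(0.82460656) = 0.8375 dB

0.8375 dB


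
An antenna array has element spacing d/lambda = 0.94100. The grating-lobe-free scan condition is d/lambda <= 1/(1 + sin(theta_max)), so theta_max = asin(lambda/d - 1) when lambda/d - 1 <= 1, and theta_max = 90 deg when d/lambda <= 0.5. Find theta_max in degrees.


lambda/d - 1 = 1/0.94100 - 1 = 0.06269926
theta_max = asin(0.06269926) = 3.595 deg

3.595 deg


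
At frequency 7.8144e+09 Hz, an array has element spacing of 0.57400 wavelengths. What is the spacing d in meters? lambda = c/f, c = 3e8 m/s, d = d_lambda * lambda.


lambda = c / f = 3.0000e+08 / 7.8144e+09 = 0.03839066 m
d = 0.57400 * 0.03839066 = 0.02204 m

0.02204 m


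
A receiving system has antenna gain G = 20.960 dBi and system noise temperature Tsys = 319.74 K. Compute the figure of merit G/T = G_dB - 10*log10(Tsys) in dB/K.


G/T = 20.960 - 10*log10(319.74) = 20.960 - 25.04797 = -4.088 dB/K

-4.088 dB/K


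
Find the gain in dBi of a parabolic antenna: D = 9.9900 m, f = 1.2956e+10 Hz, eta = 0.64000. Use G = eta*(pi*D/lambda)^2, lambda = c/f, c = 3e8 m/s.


lambda = c / f = 3.0000e+08 / 1.2956e+10 = 0.02315529 m
G_linear = 0.64000 * (pi * 9.9900 / 0.02315529)^2 = 1.175737e+06
G_dBi = 10 * log10(1.175737e+06) = 60.70 dBi

60.70 dBi


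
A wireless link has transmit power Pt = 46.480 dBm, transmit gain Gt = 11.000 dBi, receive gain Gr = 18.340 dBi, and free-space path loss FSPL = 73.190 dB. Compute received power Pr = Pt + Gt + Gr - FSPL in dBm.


Pr = 46.480 + 11.000 + 18.340 - 73.190 = 2.63 dBm

2.63 dBm


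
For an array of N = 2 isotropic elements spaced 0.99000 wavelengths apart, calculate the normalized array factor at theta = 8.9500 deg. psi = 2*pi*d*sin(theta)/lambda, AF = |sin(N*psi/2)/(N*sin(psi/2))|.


psi = 2*pi*0.99000*sin(8.9500 deg) = 0.9677158 rad
AF = |sin(2*0.9677158/2) / (2*sin(0.9677158/2))| = 0.8852

0.8852


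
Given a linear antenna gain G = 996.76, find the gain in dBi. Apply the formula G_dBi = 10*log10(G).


G_dBi = 10 * log10(996.76) = 29.99 dBi

29.99 dBi


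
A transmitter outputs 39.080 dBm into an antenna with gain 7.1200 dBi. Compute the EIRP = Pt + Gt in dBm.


EIRP = Pt + Gt = 39.080 + 7.1200 = 46.20 dBm

46.20 dBm


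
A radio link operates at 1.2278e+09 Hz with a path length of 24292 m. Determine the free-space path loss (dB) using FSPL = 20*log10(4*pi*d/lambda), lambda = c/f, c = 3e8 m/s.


lambda = c / f = 3.0000e+08 / 1.2278e+09 = 0.2443395 m
FSPL = 20 * log10(4*pi*24292/0.2443395) = 121.9 dB

121.9 dB


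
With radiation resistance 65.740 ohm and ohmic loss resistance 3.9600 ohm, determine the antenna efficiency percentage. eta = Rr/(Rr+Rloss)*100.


eta = 65.740 / (65.740 + 3.9600) * 100 = 94.32%

94.32%


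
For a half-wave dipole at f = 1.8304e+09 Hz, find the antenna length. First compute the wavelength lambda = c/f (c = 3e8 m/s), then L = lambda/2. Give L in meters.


lambda = c / f = 3.0000e+08 / 1.8304e+09 = 0.1638986 m
L = lambda / 2 = 0.1638986 / 2 = 0.08195 m

0.08195 m


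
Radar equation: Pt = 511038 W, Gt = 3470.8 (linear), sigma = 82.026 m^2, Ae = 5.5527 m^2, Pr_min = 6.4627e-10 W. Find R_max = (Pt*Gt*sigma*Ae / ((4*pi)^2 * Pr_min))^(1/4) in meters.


R^4 = 511038*3470.8*82.026*5.5527 / ((4*pi)^2 * 6.4627e-10) = 7.915982e+18
R_max = 7.915982e+18^0.25 = 53043 m

53043 m
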